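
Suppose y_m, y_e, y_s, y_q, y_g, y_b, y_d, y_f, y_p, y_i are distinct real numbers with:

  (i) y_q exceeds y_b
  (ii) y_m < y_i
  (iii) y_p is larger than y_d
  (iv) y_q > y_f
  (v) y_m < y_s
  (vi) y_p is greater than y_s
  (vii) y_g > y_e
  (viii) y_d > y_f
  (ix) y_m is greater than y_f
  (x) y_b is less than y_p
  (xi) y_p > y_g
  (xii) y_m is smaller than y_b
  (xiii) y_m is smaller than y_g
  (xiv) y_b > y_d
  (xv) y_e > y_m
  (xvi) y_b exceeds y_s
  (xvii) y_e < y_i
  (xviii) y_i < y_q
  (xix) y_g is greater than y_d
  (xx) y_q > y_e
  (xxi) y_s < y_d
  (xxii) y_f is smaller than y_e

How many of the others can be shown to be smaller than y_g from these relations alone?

5

The elements the relations force below y_g are y_f, y_m, y_s, y_d, y_e — no chain reaches any other.
That is 5.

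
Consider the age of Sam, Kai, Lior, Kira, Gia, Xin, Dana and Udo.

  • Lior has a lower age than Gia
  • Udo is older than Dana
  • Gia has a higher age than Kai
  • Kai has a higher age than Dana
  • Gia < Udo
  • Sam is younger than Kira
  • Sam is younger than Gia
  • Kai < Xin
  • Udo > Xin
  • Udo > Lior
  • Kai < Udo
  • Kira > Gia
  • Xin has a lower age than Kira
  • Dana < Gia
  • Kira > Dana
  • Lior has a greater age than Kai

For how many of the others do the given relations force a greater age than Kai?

5

The elements the relations force above Kai are Lior, Xin, Gia, Kira, Udo — no chain reaches any other.
That is 5.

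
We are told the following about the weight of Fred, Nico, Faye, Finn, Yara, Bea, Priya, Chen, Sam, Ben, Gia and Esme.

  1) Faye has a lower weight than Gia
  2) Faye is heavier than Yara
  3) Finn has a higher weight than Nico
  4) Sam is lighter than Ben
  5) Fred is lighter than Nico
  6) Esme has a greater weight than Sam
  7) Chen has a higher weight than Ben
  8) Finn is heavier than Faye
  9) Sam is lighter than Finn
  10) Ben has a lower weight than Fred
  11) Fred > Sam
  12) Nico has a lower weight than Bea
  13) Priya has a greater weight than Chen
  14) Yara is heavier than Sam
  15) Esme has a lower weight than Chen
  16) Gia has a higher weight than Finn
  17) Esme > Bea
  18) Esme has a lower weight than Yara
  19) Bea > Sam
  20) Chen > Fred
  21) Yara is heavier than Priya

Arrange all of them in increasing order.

Sam < Ben < Fred < Nico < Bea < Esme < Chen < Priya < Yara < Faye < Finn < Gia

The consecutive links are each given: Sam < Ben; Ben < Fred; Fred < Nico; Nico < Bea; Bea < Esme; Esme < Chen; Chen < Priya; Priya < Yara; Yara < Faye; Faye < Finn; Finn < Gia.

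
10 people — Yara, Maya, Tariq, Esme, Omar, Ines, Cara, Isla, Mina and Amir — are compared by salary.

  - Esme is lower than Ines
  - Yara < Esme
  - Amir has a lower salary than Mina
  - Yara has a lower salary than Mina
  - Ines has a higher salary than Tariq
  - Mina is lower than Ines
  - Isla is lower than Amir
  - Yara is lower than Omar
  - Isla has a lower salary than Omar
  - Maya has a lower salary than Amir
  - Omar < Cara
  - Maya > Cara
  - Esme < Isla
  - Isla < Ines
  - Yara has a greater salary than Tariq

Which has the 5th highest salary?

Piecing the relations together gives one ordering: Tariq < Yara < Esme < Isla < Omar < Cara < Maya < Amir < Mina < Ines.
The 5th largest is Cara.

Cara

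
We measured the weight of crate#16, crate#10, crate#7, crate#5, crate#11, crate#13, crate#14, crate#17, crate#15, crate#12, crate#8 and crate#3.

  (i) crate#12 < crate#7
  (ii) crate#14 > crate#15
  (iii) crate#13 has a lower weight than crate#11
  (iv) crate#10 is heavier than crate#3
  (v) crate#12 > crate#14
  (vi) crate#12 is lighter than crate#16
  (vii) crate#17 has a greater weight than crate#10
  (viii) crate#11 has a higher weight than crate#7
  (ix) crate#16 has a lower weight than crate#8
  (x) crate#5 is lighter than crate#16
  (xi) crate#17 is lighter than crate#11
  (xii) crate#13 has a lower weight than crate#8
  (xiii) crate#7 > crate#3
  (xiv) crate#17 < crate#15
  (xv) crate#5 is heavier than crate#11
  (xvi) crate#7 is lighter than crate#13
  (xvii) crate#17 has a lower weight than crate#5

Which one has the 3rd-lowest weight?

crate#17

Piecing the relations together gives one ordering: crate#3 < crate#10 < crate#17 < crate#15 < crate#14 < crate#12 < crate#7 < crate#13 < crate#11 < crate#5 < crate#16 < crate#8.
The 3rd smallest is crate#17.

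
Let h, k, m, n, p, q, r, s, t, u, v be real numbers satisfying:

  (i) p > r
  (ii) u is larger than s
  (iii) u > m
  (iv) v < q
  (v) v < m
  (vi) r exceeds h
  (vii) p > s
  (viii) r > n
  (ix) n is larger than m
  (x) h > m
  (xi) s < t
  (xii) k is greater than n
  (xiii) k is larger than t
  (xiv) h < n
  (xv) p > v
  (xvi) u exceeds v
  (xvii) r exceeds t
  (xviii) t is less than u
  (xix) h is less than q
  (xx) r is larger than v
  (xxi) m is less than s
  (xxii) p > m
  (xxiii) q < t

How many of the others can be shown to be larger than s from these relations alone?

5

The elements the relations force above s are t, r, k, u, p — no chain reaches any other.
That is 5.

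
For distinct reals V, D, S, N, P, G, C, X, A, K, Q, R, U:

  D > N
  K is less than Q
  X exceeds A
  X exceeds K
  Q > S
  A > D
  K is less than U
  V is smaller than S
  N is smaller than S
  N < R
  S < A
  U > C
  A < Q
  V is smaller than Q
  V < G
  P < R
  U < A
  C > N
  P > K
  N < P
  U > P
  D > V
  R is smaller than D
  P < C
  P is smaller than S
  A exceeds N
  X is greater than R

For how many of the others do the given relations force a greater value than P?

Directly above P: C, S, R, U.
One step further: D, A, X, Q (8 so far).
No other element is forced above P by the given relations, so the count is 8.

8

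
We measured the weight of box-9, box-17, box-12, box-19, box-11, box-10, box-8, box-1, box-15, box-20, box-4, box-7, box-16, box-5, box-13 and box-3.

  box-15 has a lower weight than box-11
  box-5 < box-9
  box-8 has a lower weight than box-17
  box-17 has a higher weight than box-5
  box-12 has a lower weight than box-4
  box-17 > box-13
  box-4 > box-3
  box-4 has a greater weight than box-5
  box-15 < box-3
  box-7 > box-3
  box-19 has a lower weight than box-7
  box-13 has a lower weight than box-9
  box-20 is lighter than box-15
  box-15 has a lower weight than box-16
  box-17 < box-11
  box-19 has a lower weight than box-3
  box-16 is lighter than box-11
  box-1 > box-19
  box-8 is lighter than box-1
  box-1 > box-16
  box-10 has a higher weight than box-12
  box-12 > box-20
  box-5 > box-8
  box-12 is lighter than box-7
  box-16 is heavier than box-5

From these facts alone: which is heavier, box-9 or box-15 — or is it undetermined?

Following every chain through box-15: above box-15 we get box-16, box-1, box-3, box-7, box-11, box-4; below box-15 we get box-20.
box-9 is not reached, and no chain runs the other way from box-9 to box-15.
So the given relations leave the order of box-15 and box-9 undetermined.

undetermined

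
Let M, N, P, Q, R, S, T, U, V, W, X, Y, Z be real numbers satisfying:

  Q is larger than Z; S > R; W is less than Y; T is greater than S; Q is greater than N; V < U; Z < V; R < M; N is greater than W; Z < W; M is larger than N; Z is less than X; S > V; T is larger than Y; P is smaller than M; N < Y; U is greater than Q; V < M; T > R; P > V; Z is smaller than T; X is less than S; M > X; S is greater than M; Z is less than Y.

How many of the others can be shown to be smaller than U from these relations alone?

From U the given relations immediately reach V, Q.
From those, Z, N — 4 in total.
From those, W — 5 in total.
No other element is forced below U by the given relations, so the count is 5.

5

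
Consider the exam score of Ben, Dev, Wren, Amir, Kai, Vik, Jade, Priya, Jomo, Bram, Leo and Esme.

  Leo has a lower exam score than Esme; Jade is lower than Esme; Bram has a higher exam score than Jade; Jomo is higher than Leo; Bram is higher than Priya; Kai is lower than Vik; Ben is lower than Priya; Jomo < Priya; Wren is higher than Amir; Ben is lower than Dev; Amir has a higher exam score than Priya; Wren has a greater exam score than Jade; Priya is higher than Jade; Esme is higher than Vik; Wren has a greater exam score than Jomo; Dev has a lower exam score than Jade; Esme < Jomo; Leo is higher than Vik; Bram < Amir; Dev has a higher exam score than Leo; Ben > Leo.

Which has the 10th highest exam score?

Leo

Piecing the relations together gives one ordering: Kai < Vik < Leo < Ben < Dev < Jade < Esme < Jomo < Priya < Bram < Amir < Wren.
The 10th largest is Leo.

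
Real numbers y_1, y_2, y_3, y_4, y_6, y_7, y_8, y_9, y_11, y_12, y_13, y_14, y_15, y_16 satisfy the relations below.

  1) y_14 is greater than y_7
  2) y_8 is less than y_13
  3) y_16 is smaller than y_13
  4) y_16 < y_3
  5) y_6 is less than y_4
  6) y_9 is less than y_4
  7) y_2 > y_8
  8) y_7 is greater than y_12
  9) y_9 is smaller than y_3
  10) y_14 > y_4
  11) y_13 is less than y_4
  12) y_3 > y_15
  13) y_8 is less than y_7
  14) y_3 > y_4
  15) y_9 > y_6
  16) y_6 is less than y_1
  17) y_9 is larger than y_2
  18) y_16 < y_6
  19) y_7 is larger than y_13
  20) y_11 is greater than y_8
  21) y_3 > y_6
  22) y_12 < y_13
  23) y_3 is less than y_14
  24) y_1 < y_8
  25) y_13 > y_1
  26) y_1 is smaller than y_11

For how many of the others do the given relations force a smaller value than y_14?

From y_14 the given relations immediately reach y_7, y_4, y_3.
From those, y_12, y_16, y_6, y_8, y_13, y_9, y_15 — 10 in total.
From those, y_1, y_2 — 12 in total.
Nothing else is reachable below y_14; 12 in all.

12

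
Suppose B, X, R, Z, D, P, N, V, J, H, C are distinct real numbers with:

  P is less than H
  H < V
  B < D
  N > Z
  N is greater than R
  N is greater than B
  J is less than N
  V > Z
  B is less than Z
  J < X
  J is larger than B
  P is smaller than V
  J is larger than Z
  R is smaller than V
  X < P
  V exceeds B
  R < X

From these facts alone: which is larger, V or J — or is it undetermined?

J < X and X < P give J < P.
Then P < H extends the chain to H.
Then H < V extends the chain to V.
So V is larger.

V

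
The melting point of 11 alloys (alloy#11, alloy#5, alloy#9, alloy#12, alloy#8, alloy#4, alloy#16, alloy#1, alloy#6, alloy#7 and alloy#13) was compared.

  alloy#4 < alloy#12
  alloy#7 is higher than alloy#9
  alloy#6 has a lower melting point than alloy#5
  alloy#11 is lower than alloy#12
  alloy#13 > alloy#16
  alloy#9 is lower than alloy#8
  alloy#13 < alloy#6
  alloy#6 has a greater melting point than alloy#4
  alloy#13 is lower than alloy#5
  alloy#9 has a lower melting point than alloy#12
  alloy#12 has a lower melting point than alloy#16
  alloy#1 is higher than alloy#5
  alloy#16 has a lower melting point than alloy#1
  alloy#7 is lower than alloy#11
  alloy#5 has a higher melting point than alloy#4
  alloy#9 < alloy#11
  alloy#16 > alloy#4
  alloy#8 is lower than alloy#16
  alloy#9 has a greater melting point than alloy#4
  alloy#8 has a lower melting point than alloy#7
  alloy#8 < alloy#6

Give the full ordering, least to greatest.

alloy#4 < alloy#9 < alloy#8 < alloy#7 < alloy#11 < alloy#12 < alloy#16 < alloy#13 < alloy#6 < alloy#5 < alloy#1

Nothing is placed below alloy#4, so it is least; from there alloy#4 < alloy#9; alloy#9 < alloy#8; alloy#8 < alloy#7; alloy#7 < alloy#11; alloy#11 < alloy#12; alloy#12 < alloy#16; alloy#16 < alloy#13; alloy#13 < alloy#6; alloy#6 < alloy#5; alloy#5 < alloy#1, each given directly.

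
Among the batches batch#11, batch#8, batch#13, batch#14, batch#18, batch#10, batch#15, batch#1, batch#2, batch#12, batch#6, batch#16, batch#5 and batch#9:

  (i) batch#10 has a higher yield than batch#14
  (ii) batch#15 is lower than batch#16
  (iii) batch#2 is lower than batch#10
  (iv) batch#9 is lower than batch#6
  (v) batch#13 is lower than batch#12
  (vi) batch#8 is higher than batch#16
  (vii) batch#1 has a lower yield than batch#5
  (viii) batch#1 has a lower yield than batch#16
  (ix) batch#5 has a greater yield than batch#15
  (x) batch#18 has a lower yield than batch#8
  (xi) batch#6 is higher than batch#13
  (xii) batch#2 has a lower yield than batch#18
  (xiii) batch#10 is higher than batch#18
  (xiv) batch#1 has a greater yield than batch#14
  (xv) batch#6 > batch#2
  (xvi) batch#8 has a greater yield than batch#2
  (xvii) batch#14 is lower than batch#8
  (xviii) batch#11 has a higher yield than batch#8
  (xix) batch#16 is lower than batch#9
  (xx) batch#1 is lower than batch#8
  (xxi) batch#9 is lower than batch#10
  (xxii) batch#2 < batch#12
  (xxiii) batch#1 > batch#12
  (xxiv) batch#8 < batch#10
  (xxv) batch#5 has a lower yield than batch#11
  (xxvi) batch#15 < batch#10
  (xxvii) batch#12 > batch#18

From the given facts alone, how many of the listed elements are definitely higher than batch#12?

8

From batch#12 the given relations immediately reach batch#1.
From those, batch#16, batch#5, batch#8 — 4 in total.
From those, batch#9, batch#10, batch#11 — 7 in total.
From those, batch#6 — 8 in total.
No other element is forced above batch#12 by the given relations, so the count is 8.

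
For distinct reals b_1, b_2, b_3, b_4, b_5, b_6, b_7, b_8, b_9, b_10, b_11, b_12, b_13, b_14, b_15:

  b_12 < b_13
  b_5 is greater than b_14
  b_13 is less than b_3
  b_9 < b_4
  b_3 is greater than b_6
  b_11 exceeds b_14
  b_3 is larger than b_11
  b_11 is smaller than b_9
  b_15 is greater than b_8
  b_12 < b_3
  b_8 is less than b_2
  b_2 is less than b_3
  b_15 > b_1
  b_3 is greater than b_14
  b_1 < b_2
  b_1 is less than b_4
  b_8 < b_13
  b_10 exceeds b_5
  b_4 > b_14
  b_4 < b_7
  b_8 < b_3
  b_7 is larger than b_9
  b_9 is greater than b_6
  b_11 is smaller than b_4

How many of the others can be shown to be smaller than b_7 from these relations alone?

The elements the relations force below b_7 are b_14, b_11, b_1, b_6, b_9, b_4 — no chain reaches any other.
That is 6.

6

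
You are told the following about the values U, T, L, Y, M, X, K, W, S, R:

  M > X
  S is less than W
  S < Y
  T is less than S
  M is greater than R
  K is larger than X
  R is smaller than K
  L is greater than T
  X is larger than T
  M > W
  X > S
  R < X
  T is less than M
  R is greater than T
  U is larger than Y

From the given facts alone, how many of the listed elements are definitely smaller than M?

Directly below M: T, R, X, W.
One step further: S (5 so far).
Nothing else is reachable below M; 5 in all.

5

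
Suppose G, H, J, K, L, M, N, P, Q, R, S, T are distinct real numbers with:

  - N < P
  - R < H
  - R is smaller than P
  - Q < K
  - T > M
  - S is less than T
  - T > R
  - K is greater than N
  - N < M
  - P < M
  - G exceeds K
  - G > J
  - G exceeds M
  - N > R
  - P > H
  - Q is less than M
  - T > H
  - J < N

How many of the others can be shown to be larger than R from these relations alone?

The elements the relations force above R are H, N, P, M, T, K, G — no chain reaches any other.
That is 7.

7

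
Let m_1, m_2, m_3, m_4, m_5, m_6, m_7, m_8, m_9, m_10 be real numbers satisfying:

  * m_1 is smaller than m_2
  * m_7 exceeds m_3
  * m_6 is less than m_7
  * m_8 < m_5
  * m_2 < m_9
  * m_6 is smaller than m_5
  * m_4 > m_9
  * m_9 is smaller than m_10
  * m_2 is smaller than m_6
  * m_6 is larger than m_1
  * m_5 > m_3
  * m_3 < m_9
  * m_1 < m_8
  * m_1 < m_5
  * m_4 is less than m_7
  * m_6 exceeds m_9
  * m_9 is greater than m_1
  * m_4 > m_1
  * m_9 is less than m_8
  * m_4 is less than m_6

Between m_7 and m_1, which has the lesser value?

m_1

The relevant relations are m_1 < m_2; m_2 < m_9; m_9 < m_4; m_4 < m_6; m_6 < m_7.
Together: m_1 < m_2 < m_9 < m_4 < m_6 < m_7.
So m_1 < m_7; m_1 is the smaller of the two.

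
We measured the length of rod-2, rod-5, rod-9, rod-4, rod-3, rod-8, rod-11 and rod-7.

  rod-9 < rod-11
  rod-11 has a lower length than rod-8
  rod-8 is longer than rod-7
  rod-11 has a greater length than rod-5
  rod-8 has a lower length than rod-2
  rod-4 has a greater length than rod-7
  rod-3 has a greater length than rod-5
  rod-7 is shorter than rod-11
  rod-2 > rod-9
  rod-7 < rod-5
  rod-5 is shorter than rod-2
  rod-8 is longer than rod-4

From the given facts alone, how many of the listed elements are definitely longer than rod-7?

Directly above rod-7: rod-5, rod-11, rod-4, rod-8.
One step further: rod-3, rod-2 (6 so far).
No other element is forced above rod-7 by the given relations, so the count is 6.

6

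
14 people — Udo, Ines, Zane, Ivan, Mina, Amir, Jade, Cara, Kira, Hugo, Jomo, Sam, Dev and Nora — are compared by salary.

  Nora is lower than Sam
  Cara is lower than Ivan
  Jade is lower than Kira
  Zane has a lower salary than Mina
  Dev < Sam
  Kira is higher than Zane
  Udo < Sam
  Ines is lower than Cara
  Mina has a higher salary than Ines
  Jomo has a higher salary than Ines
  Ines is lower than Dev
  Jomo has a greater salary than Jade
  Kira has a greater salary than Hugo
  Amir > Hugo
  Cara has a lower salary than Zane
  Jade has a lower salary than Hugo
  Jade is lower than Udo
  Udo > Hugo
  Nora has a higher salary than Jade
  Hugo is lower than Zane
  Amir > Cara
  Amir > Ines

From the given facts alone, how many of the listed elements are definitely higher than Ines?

9

From Ines the given relations immediately reach Cara, Dev, Amir, Jomo, Mina.
From those, Zane, Ivan, Sam — 8 in total.
From those, Kira — 9 in total.
No other element is forced above Ines by the given relations, so the count is 9.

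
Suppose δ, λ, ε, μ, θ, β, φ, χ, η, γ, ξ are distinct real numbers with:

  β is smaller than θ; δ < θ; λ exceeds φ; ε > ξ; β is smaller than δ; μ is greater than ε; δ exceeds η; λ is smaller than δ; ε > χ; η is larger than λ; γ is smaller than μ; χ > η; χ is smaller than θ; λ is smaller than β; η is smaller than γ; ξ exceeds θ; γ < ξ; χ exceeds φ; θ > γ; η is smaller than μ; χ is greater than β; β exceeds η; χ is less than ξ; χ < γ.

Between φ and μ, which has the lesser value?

φ

Chaining the given relations: φ < λ < η < β < χ < γ < θ < ξ < ε < μ.
So φ < μ; φ is the smaller of the two.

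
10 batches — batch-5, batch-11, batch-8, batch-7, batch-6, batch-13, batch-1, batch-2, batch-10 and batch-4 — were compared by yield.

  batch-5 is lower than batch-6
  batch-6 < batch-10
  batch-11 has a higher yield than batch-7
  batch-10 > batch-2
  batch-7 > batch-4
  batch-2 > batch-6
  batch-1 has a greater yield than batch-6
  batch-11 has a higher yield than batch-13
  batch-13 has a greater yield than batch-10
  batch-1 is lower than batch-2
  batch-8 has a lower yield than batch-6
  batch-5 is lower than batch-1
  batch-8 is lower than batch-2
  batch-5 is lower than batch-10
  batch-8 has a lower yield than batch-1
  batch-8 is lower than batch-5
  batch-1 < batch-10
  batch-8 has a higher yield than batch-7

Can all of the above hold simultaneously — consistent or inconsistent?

Every relation is compatible with batch-4 < batch-7 < batch-8 < batch-5 < batch-6 < batch-1 < batch-2 < batch-10 < batch-13 < batch-11; the set is consistent.

consistent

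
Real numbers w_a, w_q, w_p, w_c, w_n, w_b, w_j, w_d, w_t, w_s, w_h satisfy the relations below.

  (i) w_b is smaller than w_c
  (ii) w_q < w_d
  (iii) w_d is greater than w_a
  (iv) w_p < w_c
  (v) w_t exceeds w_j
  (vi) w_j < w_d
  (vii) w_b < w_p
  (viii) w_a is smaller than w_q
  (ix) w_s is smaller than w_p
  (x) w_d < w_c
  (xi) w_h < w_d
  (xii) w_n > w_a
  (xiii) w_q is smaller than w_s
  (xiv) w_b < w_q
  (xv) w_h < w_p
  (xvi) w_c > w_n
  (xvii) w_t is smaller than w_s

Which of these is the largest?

w_c

Chaining downward from w_c: directly below it, w_b, w_d, w_n, w_p; then w_a, w_j, w_h, w_q, w_s; then w_t.
That covers every other element, and nothing is given above w_c, so w_c is the largest.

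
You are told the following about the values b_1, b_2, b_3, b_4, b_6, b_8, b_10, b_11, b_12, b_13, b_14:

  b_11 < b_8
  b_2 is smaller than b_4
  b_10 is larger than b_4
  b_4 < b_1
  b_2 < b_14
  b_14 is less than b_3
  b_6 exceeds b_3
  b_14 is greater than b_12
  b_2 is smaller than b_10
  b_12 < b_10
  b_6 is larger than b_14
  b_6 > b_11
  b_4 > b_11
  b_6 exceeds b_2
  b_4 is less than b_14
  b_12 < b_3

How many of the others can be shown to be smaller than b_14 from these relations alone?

Directly below b_14: b_2, b_4, b_12.
One step further: b_11 (4 so far).
No other element is forced below b_14 by the given relations, so the count is 4.

4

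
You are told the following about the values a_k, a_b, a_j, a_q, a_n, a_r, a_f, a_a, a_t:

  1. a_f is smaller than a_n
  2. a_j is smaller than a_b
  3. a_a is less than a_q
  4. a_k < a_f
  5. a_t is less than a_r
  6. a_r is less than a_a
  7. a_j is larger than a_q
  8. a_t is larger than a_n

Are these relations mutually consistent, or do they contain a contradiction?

Every relation is compatible with a_k < a_f < a_n < a_t < a_r < a_a < a_q < a_j < a_b; the set is consistent.

consistent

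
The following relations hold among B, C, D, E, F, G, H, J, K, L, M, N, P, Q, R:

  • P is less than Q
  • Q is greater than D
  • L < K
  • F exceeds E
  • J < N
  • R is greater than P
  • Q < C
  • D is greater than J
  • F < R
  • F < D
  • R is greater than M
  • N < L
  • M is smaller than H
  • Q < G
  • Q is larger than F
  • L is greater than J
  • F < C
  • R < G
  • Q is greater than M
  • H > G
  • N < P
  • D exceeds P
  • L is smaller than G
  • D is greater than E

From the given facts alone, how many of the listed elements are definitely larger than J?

Directly above J: N, L, D.
One step further: P, K, Q, G (7 so far).
One step further: R, C, H (10 so far).
Nothing else is reachable above J; 10 in all.

10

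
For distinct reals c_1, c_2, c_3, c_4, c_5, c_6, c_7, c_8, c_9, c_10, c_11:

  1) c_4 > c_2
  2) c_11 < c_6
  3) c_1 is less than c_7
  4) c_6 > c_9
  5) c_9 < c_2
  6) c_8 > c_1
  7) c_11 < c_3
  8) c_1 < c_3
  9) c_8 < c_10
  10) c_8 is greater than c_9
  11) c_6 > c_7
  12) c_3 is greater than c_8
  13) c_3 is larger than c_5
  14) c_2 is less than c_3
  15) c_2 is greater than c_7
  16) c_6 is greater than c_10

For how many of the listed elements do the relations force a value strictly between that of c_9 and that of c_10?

Chaining upward from c_9 reaches: c_8, c_2, c_4, c_6, c_3.
Chaining downward from c_10 reaches: c_1, c_8.
Strictly between c_9 and c_10 are those in both lists: c_8 — 1 element.

1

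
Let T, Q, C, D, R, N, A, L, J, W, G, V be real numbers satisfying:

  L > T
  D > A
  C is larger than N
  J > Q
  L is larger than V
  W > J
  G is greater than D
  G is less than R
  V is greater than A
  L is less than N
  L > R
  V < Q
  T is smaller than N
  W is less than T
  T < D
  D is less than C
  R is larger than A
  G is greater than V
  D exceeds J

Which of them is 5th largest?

G

Piecing the relations together gives one ordering: A < V < Q < J < W < T < D < G < R < L < N < C.
The 5th largest is G.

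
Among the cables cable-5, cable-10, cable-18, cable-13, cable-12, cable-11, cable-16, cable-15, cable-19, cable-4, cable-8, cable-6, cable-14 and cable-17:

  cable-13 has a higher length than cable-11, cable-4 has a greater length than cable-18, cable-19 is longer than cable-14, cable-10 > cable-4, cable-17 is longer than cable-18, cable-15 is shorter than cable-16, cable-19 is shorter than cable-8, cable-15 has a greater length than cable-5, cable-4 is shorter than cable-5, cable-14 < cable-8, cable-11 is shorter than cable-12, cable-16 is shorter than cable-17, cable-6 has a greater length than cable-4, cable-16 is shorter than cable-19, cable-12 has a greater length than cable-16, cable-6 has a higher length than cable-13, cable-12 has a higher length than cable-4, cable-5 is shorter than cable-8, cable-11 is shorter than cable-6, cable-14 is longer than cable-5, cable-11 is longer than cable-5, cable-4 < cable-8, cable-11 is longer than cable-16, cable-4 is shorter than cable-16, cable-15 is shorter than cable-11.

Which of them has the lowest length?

cable-18

Chaining upward from cable-18: directly above it, cable-4, cable-17; then cable-5, cable-16, cable-6, cable-8, cable-10, cable-12; then cable-15, cable-14, cable-11, cable-19; then cable-13.
That covers every other element, and nothing is given below cable-18, so cable-18 is the lowest length.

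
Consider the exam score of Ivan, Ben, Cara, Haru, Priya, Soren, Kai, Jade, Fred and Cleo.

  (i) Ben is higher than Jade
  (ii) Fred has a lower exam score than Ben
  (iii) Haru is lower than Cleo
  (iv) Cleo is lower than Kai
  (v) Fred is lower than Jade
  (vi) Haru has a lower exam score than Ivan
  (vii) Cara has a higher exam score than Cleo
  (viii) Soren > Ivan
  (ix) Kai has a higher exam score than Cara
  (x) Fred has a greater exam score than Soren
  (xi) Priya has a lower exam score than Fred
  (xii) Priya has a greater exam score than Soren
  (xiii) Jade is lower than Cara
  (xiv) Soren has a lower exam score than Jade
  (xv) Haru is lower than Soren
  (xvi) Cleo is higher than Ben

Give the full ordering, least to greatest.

Haru < Ivan < Soren < Priya < Fred < Jade < Ben < Cleo < Cara < Kai

Nothing is placed below Haru, so it is least; from there Haru < Ivan; Ivan < Soren; Soren < Priya; Priya < Fred; Fred < Jade; Jade < Ben; Ben < Cleo; Cleo < Cara; Cara < Kai, each given directly.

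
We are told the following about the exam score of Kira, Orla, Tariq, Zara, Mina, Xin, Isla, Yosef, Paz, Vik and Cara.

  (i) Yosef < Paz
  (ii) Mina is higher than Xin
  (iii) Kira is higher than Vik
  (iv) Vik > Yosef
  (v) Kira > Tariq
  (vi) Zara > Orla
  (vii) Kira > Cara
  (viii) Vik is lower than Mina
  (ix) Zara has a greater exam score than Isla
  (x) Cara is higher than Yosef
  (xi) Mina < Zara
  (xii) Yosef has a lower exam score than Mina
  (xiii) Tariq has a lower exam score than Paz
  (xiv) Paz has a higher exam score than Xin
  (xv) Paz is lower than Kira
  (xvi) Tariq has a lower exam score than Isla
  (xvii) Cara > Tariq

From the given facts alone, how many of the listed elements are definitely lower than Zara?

Directly below Zara: Isla, Orla, Mina.
One step further: Yosef, Xin, Tariq, Vik (7 so far).
Nothing else is reachable below Zara; 7 in all.

7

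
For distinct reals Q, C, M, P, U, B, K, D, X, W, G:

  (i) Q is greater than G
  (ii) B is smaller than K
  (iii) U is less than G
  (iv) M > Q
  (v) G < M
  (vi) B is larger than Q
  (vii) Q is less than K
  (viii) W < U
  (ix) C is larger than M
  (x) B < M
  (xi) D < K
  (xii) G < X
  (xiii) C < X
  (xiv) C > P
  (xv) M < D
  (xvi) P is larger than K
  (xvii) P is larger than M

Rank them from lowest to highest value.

W < U < G < Q < B < M < D < K < P < C < X

Each adjacent pair is fixed by a given relation: W < U; U < G; G < Q; Q < B; B < M; M < D; D < K; K < P; P < C; C < X. Chaining them end to end gives the full order.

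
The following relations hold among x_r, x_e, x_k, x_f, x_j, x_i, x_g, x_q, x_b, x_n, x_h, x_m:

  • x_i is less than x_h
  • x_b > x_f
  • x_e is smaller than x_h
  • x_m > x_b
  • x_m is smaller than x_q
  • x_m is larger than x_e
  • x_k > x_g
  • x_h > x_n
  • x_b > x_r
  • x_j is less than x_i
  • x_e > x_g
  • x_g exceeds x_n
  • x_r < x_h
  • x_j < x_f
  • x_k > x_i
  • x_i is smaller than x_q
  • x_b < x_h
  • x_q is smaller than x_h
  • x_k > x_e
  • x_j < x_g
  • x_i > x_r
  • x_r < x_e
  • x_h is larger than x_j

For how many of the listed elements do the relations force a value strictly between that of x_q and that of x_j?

6

The relations place x_j below x_q. An element lies strictly between them when it is forced above x_j and also forced below x_q.
Above x_j: {x_f, x_b, x_g, x_e, x_i, x_m, x_k, x_h}. Below x_q: {x_r, x_n, x_f, x_b, x_g, x_e, x_i, x_m}.
Intersection: {x_f, x_b, x_g, x_e, x_i, x_m} — 6.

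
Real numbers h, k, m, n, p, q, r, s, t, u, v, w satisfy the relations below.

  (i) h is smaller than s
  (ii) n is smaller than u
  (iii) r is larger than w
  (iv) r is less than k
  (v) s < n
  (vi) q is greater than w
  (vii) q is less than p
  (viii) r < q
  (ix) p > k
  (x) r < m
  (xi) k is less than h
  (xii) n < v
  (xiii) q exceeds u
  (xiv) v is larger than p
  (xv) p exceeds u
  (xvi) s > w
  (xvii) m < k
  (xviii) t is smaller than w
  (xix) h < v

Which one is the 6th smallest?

h

Chaining the given pairs: t < w < r < m < k < h < s < n < u < q < p < v.
Counting 6 from the smallest end gives h.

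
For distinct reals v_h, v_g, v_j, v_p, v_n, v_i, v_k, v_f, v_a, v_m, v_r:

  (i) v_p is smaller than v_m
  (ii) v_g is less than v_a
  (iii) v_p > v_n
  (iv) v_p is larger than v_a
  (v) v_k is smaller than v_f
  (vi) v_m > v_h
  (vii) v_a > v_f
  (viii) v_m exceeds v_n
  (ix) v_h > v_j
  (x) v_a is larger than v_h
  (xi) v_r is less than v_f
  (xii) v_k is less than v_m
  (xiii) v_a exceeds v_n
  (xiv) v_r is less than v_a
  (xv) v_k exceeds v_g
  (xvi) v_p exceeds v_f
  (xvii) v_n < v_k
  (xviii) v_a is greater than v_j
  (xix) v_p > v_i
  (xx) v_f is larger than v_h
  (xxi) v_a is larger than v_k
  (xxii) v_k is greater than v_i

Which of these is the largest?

Chaining downward from v_m: directly below it, v_h, v_n, v_k, v_p; then v_j, v_i, v_g, v_f, v_a; then v_r.
That covers every other element, and nothing is given above v_m, so v_m is the largest.

v_m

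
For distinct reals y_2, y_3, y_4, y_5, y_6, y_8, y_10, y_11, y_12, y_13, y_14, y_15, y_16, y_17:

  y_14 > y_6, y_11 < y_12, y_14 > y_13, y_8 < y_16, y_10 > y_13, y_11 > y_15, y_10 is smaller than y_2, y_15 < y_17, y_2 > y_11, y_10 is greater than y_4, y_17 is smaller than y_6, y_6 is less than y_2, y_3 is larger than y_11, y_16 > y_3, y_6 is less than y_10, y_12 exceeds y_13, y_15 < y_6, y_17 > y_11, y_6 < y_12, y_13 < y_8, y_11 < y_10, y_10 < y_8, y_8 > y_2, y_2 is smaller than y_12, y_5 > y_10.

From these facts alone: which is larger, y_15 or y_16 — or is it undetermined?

y_16

y_15 < y_17 < y_6 < y_10 < y_2 < y_8 < y_16, by transitivity through y_17, y_6, y_10, y_2, y_8.
So y_16 is larger.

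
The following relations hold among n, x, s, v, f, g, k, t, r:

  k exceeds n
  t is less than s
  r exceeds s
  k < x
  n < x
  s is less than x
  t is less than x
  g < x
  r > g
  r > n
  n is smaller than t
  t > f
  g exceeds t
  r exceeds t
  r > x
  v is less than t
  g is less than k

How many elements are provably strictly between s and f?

The relations place f below s. An element lies strictly between them when it is forced above f and also forced below s.
Above f: {t, g, k, x, r}. Below s: {n, v, t}.
Intersection: {t} — 1.

1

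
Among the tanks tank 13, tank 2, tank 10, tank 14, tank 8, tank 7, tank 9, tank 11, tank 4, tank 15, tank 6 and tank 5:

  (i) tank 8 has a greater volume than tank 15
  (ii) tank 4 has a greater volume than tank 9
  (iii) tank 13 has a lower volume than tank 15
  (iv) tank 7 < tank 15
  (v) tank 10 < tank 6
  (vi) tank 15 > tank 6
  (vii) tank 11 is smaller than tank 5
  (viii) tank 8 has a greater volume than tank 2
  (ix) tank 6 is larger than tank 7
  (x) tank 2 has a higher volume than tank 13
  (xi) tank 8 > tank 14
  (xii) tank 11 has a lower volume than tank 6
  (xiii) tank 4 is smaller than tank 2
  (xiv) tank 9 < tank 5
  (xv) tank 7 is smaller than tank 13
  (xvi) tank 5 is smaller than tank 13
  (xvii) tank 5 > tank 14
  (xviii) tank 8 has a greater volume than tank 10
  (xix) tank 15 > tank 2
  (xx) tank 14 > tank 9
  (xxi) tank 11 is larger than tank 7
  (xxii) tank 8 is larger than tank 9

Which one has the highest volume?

tank 10 is not greatest since tank 10 < tank 8; tank 7 is not greatest since tank 7 < tank 11; tank 9 is not greatest since tank 9 < tank 8; tank 14 is not greatest since tank 14 < tank 5; tank 4 is not greatest since tank 4 < tank 2; tank 11 is not greatest since tank 11 < tank 6; tank 5 is not greatest since tank 5 < tank 13; tank 6 is not greatest since tank 6 < tank 15; tank 13 is not greatest since tank 13 < tank 2; tank 2 is not greatest since tank 2 < tank 8; tank 15 is not greatest since tank 15 < tank 8.
Only tank 8 has nothing above it, so tank 8 is the highest volume.

tank 8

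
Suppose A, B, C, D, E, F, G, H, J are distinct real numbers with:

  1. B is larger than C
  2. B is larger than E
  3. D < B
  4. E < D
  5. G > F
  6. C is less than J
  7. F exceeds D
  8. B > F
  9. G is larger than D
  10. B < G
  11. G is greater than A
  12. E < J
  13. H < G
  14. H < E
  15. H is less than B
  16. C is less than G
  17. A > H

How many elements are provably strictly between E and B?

2

Chaining upward from E reaches: J, D, F, G.
Chaining downward from B reaches: C, H, D, F.
Strictly between E and B are those in both lists: D, F — 2 elements.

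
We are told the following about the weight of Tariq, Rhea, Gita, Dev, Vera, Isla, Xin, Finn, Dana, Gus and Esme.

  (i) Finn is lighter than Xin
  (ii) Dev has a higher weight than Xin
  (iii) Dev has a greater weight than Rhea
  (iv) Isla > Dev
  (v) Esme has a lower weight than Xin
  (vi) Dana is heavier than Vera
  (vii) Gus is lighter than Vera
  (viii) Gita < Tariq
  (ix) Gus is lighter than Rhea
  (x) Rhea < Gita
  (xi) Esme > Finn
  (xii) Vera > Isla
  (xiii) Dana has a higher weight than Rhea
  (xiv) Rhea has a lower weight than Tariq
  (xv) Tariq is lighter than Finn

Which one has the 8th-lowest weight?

Piecing the relations together gives one ordering: Gus < Rhea < Gita < Tariq < Finn < Esme < Xin < Dev < Isla < Vera < Dana.
Counting 8 from the smallest end gives Dev.

Dev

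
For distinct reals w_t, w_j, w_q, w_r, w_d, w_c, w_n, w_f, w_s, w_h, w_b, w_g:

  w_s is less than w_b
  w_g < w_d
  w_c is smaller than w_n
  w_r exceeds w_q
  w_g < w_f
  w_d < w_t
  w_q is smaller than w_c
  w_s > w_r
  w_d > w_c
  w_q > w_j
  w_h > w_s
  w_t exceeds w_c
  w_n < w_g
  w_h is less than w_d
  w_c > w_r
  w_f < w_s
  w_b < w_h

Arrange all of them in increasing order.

w_j < w_q < w_r < w_c < w_n < w_g < w_f < w_s < w_b < w_h < w_d < w_t

Nothing is placed below w_j, so it is least; from there w_j < w_q; w_q < w_r; w_r < w_c; w_c < w_n; w_n < w_g; w_g < w_f; w_f < w_s; w_s < w_b; w_b < w_h; w_h < w_d; w_d < w_t, each given directly.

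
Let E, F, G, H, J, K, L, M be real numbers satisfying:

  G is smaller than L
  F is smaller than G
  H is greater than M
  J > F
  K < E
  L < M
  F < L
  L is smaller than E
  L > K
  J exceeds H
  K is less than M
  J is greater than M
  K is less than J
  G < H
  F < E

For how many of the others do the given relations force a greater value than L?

From L the given relations immediately reach E, M.
From those, H, J — 4 in total.
Nothing else is reachable above L; 4 in all.

4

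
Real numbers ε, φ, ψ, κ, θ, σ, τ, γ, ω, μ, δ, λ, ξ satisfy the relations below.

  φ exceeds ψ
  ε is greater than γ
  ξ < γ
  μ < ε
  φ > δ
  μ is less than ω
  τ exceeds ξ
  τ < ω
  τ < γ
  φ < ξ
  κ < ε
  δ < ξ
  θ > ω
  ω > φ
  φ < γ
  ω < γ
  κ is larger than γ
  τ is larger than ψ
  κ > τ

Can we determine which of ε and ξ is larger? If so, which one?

Chaining the given relations: ξ < τ < ω < γ < ε.
So ε is larger.

ε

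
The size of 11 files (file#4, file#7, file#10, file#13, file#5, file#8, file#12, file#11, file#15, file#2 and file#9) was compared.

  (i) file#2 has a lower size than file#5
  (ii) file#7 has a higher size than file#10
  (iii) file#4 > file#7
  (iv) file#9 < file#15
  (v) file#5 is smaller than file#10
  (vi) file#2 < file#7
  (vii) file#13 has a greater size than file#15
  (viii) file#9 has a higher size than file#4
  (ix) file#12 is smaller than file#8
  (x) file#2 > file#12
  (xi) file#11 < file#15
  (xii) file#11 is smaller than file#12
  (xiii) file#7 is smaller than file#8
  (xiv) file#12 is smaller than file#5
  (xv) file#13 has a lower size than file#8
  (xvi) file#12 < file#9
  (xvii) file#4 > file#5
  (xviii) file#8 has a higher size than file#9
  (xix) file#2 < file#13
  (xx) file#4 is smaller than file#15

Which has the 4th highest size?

The consecutive relations fix a unique order: file#11 < file#12 < file#2 < file#5 < file#10 < file#7 < file#4 < file#9 < file#15 < file#13 < file#8.
Counting 4 from the largest end gives file#9.

file#9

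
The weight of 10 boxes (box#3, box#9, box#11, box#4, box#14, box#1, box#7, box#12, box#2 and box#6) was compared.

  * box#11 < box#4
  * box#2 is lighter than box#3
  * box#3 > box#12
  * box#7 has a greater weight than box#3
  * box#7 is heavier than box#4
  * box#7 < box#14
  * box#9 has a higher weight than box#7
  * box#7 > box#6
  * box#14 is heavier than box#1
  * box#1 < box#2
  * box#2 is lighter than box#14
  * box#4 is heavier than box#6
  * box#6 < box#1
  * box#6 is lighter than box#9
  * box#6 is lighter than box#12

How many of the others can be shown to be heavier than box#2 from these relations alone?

The elements the relations force above box#2 are box#3, box#7, box#14, box#9 — no chain reaches any other.
That is 4.

4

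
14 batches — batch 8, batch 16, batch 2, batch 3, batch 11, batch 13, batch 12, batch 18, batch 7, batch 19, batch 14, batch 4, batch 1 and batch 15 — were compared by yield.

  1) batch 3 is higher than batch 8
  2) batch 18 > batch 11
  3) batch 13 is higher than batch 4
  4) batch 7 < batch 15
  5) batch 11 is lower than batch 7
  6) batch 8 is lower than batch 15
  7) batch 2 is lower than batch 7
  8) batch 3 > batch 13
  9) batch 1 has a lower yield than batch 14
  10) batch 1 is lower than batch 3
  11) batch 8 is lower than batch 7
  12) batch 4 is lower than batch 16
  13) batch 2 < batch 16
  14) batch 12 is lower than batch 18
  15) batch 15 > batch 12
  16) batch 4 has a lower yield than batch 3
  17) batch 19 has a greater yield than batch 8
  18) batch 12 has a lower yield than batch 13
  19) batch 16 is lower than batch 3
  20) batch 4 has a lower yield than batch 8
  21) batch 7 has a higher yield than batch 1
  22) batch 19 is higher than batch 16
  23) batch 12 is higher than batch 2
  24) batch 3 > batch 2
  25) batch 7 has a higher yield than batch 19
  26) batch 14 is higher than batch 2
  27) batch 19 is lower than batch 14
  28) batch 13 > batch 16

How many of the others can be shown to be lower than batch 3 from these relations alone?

7

From batch 3 the given relations immediately reach batch 2, batch 1, batch 4, batch 16, batch 8, batch 13.
From those, batch 12 — 7 in total.
No other element is forced below batch 3 by the given relations, so the count is 7.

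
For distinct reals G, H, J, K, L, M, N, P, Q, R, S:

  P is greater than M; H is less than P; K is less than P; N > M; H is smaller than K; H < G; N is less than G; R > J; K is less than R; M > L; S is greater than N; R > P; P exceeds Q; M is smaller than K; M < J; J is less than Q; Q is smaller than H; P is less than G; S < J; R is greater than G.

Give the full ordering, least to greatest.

L < M < N < S < J < Q < H < K < P < G < R

Nothing is placed below L, so it is least; from there L < M; M < N; N < S; S < J; J < Q; Q < H; H < K; K < P; P < G; G < R, each given directly.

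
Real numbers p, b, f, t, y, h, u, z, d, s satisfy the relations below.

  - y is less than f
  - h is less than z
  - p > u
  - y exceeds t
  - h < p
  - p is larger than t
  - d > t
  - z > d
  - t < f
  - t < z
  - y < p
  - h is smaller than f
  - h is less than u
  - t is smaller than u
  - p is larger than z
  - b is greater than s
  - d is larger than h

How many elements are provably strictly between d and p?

1

The relations place d below p. An element lies strictly between them when it is forced above d and also forced below p.
Above d: {z}. Below p: {h, t, z, y, u}.
Intersection: {z} — 1.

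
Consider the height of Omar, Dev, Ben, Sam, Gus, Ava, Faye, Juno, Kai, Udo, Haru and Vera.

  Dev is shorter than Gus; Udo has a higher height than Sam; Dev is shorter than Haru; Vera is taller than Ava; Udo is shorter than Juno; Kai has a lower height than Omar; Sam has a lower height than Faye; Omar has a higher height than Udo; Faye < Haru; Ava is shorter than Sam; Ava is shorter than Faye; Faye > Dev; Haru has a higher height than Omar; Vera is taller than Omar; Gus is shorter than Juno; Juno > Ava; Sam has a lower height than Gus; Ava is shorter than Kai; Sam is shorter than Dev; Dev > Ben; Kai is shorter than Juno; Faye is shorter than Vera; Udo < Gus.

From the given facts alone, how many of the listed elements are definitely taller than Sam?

From Sam the given relations immediately reach Udo, Dev, Gus, Faye.
From those, Juno, Omar, Haru, Vera — 8 in total.
No other element is forced above Sam by the given relations, so the count is 8.

8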